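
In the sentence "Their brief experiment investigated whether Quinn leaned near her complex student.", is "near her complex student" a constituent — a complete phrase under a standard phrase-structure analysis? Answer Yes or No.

Yes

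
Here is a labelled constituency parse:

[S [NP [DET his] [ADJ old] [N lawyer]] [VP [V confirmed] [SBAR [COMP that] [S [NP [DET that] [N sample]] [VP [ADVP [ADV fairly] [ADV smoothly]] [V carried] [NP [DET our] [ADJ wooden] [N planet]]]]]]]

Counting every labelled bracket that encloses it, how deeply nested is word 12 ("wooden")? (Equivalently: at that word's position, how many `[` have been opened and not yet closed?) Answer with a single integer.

7

The word sits inside ADJ, which is inside NP, inside VP, inside S, inside SBAR, inside VP, inside S — 7 brackets in all.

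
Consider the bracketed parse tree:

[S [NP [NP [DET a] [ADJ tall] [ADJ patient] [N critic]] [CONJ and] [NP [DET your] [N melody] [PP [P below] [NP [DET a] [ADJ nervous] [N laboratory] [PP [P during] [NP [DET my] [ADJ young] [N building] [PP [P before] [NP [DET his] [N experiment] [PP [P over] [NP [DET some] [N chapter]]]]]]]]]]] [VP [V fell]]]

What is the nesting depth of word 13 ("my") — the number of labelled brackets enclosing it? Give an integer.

8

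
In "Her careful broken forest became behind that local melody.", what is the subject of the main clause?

"her careful broken forest" is the NP that combines with the VP headed by "became" to form the main clause — the subject.

her careful broken forest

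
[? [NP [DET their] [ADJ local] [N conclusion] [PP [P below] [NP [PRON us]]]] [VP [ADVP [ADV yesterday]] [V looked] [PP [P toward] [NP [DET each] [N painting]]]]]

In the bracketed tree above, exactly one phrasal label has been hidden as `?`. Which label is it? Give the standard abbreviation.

The `?` node immediately contains: NP, VP. That is the internal structure of a clause, so the label is S.

S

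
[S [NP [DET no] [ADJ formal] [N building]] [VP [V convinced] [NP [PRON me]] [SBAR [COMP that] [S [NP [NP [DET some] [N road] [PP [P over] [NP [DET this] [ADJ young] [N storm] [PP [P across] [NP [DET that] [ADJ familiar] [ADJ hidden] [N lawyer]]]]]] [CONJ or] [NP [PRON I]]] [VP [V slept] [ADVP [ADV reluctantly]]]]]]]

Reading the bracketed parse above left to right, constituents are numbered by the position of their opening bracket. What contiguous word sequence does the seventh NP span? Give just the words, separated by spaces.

I

In left-to-right order the NP constituents are "no formal building"; "me"; "some road over this young storm across that familiar hidden lawyer or I"; "some road over this young storm across that familiar hidden lawyer"; "this young storm across that familiar hidden lawyer"; "that familiar hidden lawyer"; "I". Number 7 is "I".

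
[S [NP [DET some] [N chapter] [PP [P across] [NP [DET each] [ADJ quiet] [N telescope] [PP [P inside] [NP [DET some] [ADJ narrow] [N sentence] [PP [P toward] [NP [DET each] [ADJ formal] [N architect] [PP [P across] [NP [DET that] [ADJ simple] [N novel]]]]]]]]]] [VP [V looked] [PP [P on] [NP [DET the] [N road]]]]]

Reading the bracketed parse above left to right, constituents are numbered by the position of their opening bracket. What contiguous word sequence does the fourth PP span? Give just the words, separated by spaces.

In left-to-right order the PP constituents are "across each quiet telescope inside some narrow sentence toward each formal architect across that simple novel"; "inside some narrow sentence toward each formal architect across that simple novel"; "toward each formal architect across that simple novel"; "across that simple novel"; "on the road". Number 4 is "across that simple novel".

across that simple novel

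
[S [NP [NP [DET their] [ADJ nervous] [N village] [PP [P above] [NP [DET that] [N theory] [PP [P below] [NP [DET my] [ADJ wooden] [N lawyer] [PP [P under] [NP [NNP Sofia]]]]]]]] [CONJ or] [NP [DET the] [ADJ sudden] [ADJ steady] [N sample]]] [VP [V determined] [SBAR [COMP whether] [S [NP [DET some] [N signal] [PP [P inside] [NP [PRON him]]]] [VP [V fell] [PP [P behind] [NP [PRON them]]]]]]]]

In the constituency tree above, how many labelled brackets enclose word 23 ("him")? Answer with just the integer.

8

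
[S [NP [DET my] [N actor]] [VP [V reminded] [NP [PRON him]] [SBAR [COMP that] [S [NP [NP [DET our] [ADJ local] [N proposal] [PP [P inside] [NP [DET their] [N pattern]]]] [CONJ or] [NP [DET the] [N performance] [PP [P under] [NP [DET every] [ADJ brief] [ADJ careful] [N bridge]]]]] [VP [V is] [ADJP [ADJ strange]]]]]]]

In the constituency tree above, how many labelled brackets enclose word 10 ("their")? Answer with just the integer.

The word sits inside DET, which is inside NP, inside PP, inside NP, inside NP, inside S, inside SBAR, inside VP, inside S — 9 brackets in all.

9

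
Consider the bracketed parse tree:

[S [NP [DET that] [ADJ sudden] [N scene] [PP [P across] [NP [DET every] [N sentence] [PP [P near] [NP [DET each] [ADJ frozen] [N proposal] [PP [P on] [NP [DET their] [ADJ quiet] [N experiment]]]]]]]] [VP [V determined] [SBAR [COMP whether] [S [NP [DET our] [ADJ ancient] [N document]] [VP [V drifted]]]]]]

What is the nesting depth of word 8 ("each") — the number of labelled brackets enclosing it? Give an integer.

7

Path from the root down to the word: S → NP → PP → NP → PP → NP → DET. That is 7 enclosing brackets.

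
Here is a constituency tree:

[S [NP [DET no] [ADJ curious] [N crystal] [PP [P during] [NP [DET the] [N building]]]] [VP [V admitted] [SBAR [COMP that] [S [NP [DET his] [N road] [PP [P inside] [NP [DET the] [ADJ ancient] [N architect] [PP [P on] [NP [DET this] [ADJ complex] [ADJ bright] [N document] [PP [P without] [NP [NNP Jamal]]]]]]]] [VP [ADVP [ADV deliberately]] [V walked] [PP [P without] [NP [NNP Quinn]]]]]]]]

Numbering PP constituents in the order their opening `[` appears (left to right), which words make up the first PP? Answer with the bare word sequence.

during the building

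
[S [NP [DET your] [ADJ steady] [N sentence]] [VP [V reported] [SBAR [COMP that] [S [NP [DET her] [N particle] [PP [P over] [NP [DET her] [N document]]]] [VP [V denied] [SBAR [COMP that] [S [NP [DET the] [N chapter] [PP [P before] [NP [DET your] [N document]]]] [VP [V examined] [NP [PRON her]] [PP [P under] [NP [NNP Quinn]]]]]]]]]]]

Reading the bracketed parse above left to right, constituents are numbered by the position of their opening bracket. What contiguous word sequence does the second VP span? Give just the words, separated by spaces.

denied that the chapter before your document examined her under Quinn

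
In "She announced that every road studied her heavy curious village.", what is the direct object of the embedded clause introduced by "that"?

her heavy curious village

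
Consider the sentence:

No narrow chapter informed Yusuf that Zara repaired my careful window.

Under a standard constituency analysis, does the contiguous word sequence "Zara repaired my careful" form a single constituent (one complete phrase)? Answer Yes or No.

No

The sequence begins inside the noun phrase "Zara" and ends inside the verb phrase "repaired my careful window"; it crosses a phrase boundary, so no single node in the tree spans exactly those words.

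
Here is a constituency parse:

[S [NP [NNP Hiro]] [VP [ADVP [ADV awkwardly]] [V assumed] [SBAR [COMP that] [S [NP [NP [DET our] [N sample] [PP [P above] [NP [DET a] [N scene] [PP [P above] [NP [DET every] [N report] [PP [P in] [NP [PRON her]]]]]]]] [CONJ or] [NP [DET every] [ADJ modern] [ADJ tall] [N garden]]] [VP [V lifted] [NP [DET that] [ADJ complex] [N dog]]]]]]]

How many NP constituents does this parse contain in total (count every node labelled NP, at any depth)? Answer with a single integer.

8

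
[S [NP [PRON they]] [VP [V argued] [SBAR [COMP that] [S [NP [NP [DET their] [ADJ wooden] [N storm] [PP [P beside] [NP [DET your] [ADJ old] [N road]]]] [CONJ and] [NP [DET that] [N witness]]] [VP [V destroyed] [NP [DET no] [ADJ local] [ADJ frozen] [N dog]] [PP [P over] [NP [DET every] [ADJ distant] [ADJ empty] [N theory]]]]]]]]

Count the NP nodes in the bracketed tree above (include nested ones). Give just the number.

Scanning left to right, an opening `[NP` appears at word positions 1, 4, 4, 8, 12, 15, 20 — 7 in total.

7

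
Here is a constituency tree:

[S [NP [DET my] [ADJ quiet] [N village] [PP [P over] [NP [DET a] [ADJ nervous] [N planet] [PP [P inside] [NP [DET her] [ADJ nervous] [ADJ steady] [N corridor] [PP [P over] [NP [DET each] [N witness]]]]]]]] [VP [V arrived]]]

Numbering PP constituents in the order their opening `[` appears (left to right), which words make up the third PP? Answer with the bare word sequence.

over each witness

Opening `[PP` markers occur at word positions 4, 8, 13; the third of these opens the constituent [PP over each witness].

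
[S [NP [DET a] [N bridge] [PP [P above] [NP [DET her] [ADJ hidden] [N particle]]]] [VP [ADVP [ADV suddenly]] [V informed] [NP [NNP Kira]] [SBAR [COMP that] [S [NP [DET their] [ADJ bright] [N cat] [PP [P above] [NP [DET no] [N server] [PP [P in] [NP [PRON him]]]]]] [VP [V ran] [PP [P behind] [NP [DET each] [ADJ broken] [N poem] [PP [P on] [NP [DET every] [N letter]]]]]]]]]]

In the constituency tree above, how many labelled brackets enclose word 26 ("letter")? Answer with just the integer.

10

The word sits inside N, which is inside NP, inside PP, inside NP, inside PP, inside VP, inside S, inside SBAR, inside VP, inside S — 10 brackets in all.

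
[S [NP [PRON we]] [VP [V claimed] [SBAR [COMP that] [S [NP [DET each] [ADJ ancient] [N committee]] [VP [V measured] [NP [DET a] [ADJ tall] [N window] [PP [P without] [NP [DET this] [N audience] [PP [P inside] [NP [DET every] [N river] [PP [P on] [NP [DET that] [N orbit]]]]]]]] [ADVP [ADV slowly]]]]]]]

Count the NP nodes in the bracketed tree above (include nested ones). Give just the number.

6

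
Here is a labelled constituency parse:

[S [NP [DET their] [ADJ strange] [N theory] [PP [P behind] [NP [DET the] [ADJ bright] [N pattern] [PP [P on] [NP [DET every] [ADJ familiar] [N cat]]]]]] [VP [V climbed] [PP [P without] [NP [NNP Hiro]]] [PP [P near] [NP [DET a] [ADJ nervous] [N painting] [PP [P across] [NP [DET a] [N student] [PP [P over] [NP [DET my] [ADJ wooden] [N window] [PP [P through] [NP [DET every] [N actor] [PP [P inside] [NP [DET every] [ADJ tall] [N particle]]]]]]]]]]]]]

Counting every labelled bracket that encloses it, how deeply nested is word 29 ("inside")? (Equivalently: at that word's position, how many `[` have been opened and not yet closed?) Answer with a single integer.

Path from the root down to the word: S → VP → PP → NP → PP → NP → PP → NP → PP → NP → PP → P. That is 12 enclosing brackets.

12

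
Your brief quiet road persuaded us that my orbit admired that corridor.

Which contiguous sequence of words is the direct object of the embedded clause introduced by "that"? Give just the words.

"admired" heads the VP of the embedded clause introduced by "that", and "that corridor" is its direct object.

that corridor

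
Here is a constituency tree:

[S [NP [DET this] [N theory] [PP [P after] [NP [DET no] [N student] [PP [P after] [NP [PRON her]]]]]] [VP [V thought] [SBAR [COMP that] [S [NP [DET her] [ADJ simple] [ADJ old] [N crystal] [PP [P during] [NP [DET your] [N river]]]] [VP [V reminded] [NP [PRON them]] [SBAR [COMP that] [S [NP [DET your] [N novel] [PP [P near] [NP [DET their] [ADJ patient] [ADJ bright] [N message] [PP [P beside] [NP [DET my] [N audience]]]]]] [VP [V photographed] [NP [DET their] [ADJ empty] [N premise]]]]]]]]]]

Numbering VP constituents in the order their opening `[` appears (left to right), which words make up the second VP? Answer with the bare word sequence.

Opening `[VP` markers occur at word positions 8, 17, 30; the second of these opens the constituent [VP reminded them that your novel near their patient bright message beside my audience photographed their empty premise].

reminded them that your novel near their patient bright message beside my audience photographed their empty premise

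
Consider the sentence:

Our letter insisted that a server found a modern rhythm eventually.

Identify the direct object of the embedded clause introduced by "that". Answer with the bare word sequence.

"found" heads the VP of the embedded clause introduced by "that", and "a modern rhythm" is its direct object.

a modern rhythm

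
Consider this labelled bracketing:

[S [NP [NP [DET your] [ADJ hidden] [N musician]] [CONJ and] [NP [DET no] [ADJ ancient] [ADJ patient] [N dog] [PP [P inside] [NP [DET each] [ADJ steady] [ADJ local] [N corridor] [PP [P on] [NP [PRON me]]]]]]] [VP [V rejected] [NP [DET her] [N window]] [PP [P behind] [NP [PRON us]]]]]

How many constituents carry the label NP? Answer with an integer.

7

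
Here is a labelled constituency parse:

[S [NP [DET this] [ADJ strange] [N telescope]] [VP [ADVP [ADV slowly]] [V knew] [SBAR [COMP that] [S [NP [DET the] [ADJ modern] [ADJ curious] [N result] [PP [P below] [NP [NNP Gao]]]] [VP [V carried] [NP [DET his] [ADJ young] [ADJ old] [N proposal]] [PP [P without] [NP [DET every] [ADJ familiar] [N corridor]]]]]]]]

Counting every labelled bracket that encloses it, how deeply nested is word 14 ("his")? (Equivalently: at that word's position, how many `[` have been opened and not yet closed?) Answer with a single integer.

7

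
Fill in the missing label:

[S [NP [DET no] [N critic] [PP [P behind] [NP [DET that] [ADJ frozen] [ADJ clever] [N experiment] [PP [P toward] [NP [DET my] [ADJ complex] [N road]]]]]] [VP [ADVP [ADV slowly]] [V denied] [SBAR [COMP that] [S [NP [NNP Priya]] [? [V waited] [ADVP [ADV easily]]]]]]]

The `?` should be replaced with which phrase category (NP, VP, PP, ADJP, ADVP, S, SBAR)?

VP

A constituent whose immediate children are V 'waited', ADVP is a verb phrase: VP.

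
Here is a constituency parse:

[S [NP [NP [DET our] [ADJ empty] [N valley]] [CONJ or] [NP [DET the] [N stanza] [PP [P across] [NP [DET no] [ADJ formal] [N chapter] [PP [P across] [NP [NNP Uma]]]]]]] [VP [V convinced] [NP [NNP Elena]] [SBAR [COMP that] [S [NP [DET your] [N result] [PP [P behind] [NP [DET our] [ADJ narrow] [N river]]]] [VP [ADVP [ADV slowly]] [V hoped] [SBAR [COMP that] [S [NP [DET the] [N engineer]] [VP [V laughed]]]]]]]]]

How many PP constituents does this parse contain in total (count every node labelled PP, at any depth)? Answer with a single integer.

3

The PP constituents are: [PP across no formal chapter across Uma]; [PP across Uma]; [PP behind our narrow river]. Total: 3.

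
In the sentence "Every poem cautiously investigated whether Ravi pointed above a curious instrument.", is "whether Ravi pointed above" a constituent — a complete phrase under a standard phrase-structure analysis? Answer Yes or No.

No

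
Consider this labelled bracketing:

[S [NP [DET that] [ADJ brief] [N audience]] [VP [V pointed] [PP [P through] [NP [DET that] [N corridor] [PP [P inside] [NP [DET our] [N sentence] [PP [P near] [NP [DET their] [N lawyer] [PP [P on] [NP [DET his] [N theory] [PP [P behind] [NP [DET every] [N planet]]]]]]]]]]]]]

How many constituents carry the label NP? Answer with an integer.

6

Scanning left to right, an opening `[NP` appears at word positions 1, 6, 9, 12, 15, 18 — 6 in total.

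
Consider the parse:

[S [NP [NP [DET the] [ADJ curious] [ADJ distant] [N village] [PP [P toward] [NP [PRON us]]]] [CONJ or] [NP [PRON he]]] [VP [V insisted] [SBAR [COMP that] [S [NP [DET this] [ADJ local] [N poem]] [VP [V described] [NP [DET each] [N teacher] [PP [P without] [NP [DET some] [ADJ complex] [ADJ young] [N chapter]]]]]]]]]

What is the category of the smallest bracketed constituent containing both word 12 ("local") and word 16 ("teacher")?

S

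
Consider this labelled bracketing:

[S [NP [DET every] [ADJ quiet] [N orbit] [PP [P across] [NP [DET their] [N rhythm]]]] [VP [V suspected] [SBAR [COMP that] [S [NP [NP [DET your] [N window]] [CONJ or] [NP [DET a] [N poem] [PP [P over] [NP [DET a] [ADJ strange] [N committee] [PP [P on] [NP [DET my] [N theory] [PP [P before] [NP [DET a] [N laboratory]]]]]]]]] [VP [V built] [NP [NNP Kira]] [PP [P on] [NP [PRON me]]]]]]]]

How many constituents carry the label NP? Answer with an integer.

Scanning left to right, an opening `[NP` appears at word positions 1, 5, 9, 9, 12, 15, 19, 22, 25, 27 — 10 in total.

10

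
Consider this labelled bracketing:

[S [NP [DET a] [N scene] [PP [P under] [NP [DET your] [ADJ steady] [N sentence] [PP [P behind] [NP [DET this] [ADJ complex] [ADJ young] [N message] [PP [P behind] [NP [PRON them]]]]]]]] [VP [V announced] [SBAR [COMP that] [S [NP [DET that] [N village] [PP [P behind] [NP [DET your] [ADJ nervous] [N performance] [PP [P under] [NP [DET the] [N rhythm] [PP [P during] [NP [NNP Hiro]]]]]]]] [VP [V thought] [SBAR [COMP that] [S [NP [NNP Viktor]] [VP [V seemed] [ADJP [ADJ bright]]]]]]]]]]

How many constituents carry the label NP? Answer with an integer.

9

The NP constituents are: [NP a scene under your steady sentence behind this complex young message behind them]; [NP your steady sentence behind this complex young message behind them]; [NP this complex young message behind them]; [NP them]; [NP that village behind your nervous performance under the rhythm during Hiro]; [NP your nervous performance under the rhythm during Hiro] …. Total: 9.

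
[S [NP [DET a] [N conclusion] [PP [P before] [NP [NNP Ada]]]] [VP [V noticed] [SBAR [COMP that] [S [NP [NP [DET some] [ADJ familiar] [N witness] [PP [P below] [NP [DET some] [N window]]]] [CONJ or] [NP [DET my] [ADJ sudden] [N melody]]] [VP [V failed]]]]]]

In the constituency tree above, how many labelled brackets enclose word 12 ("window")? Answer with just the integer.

The word sits inside N, which is inside NP, inside PP, inside NP, inside NP, inside S, inside SBAR, inside VP, inside S — 9 brackets in all.

9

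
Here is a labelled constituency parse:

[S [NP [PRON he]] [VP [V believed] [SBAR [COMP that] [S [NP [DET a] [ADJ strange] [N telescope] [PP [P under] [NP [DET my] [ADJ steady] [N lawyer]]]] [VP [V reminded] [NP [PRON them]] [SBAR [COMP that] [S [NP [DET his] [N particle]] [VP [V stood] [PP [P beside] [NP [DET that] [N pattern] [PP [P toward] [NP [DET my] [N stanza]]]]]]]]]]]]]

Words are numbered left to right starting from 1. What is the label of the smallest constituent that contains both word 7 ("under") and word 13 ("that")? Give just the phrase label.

S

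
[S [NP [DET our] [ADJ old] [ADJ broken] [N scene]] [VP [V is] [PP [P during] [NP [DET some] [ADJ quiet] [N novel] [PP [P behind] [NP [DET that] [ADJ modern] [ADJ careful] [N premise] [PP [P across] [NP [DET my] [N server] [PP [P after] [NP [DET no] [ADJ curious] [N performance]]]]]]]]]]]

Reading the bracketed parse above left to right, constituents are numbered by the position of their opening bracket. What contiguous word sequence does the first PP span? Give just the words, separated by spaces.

during some quiet novel behind that modern careful premise across my server after no curious performance

In left-to-right order the PP constituents are "during some quiet novel behind that modern careful premise across my server after no curious performance"; "behind that modern careful premise across my server after no curious performance"; "across my server after no curious performance"; "after no curious performance". Number 1 is "during some quiet novel behind that modern careful premise across my server after no curious performance".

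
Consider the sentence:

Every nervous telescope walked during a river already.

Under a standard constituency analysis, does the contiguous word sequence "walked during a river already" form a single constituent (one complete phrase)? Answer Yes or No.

Yes

"walked during a river already" is exactly the verb phrase [VP walked during a river already], a complete constituent.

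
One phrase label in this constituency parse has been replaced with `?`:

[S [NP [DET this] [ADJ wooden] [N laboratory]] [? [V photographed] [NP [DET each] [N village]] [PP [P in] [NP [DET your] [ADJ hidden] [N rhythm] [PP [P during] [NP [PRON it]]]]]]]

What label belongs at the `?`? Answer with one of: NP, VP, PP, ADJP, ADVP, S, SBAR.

The `?` node immediately contains: V 'photographed', NP, PP. That is the internal structure of a verb phrase, so the label is VP.

VP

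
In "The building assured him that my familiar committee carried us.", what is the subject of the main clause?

the building

The subject of the main clause is the NP immediately before the verb "assured": "the building".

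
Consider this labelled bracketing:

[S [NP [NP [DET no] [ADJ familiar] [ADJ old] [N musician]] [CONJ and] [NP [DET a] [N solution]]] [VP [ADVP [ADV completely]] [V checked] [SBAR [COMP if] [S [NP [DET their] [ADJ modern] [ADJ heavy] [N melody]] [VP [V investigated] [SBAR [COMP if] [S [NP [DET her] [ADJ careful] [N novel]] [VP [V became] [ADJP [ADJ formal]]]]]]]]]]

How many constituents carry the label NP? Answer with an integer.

5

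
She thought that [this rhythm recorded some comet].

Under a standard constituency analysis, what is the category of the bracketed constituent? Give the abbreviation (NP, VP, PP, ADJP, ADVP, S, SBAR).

"recorded" is the head of the bracketed span, so the span is a clause: S.

S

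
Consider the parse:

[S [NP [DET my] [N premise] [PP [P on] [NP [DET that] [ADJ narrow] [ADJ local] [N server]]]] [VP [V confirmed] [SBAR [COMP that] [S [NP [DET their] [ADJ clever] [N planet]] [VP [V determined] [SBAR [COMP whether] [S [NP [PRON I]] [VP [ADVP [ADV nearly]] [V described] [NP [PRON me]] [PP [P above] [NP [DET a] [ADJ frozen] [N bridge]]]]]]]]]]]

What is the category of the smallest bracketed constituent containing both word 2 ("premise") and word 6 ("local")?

NP

Word 2 lies under S → NP → N; word 6 lies under S → NP → PP → NP → ADJ. The lowest shared node is the NP.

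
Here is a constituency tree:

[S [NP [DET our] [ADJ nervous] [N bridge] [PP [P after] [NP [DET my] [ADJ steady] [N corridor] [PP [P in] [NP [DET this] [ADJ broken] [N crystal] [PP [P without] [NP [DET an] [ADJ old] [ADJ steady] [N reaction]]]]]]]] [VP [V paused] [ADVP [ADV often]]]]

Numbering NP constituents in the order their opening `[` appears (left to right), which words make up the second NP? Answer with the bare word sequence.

Opening `[NP` markers occur at word positions 1, 5, 9, 13; the second of these opens the constituent [NP my steady corridor in this broken crystal without an old steady reaction].

my steady corridor in this broken crystal without an old steady reaction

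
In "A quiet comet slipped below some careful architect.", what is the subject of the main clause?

"a quiet comet" is the NP that combines with the VP headed by "slipped" to form the main clause — the subject.

a quiet comet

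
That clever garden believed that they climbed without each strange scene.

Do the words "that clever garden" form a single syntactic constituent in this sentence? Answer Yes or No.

"that clever garden" is exactly the noun phrase [NP that clever garden], a complete constituent.

Yes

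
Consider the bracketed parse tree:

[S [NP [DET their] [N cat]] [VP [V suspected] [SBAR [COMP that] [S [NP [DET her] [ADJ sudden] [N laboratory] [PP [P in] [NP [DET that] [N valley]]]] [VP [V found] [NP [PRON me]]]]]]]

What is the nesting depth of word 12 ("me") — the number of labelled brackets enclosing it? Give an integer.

Counting open brackets not yet closed at "me": [S [VP [SBAR [S [VP [NP [PRON = 7.

7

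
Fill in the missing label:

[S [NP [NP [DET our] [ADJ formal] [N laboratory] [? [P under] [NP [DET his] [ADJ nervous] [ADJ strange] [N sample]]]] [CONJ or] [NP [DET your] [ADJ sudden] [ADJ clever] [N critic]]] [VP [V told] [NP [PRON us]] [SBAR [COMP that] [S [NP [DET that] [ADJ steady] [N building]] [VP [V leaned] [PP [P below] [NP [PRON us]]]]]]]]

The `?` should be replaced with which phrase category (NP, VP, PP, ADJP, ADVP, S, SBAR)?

PP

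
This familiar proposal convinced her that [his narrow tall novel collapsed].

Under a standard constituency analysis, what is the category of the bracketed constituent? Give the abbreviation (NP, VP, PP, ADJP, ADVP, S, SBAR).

The span is built around the head "collapsed" — a clause (S).

S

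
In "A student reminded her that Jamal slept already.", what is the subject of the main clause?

The subject of the main clause is the NP immediately before the verb "reminded": "a student".

a student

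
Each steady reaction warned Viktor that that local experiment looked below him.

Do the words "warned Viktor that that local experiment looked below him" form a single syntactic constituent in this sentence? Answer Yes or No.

Yes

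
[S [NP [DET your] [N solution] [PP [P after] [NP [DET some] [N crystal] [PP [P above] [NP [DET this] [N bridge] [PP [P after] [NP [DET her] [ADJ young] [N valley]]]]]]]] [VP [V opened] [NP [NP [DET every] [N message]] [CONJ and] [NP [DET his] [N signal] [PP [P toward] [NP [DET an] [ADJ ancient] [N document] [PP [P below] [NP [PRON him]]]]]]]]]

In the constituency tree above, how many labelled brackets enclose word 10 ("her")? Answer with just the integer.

9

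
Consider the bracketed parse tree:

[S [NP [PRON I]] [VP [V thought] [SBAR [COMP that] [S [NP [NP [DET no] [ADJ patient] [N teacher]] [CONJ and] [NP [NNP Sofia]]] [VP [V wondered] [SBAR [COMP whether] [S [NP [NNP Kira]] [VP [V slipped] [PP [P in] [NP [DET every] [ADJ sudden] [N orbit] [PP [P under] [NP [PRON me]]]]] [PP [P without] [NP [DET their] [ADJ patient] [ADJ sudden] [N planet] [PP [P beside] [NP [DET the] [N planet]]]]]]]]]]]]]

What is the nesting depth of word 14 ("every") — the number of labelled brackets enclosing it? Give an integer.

Counting open brackets not yet closed at "every": [S [VP [SBAR [S [VP [SBAR [S [VP [PP [NP [DET = 11.

11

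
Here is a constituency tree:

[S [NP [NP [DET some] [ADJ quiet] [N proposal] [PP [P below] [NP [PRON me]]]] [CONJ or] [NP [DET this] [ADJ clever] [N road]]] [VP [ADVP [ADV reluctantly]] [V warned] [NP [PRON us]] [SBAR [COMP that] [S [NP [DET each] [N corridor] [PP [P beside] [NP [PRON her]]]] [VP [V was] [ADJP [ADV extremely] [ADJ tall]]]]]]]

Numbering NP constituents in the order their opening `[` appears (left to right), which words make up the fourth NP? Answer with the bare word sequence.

this clever road

In left-to-right order the NP constituents are "some quiet proposal below me or this clever road"; "some quiet proposal below me"; "me"; "this clever road"; "us"; "each corridor beside her"; "her". Number 4 is "this clever road".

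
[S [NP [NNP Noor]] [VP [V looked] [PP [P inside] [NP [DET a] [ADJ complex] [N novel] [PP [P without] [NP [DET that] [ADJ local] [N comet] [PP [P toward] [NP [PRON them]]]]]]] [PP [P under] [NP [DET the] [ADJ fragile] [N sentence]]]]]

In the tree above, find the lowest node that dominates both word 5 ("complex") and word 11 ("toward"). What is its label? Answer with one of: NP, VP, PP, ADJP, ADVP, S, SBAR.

Both words fall inside [NP a complex novel without that local comet toward them] (words 4–12), and no smaller constituent contains them both. Label: NP.

NP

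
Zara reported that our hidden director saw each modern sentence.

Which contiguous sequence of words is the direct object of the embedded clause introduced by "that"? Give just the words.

Within the embedded clause introduced by "that", the direct object of "saw" is "each modern sentence".

each modern sentence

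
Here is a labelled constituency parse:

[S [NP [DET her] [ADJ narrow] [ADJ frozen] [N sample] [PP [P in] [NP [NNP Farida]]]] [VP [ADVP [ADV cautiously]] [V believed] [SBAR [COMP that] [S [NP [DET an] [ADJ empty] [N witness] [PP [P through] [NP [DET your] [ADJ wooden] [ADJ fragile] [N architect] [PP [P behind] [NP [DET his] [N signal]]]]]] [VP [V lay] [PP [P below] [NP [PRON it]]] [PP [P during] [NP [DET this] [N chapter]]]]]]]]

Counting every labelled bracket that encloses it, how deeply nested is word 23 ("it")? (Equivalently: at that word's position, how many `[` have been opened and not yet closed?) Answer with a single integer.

Counting open brackets not yet closed at "it": [S [VP [SBAR [S [VP [PP [NP [PRON = 8.

8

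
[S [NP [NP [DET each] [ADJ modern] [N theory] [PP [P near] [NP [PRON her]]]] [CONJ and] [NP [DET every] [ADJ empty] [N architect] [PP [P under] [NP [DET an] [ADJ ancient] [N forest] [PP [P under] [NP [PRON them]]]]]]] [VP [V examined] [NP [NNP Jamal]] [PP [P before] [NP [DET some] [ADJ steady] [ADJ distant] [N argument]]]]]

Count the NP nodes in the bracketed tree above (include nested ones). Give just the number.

Listing each NP by its span: [NP each modern theory near her and every empty architect under an ancient forest under them]; [NP each modern theory near her]; [NP her]; [NP every empty architect under an ancient forest under them]; [NP an ancient forest under them]; [NP them] … — that makes 8.

8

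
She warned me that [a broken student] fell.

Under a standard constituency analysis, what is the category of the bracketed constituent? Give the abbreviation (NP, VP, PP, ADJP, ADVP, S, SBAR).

NP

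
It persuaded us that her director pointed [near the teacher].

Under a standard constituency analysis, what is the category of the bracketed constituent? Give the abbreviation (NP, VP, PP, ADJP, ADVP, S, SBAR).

PP

"near" is the head of the bracketed span, so the span is a prepositional phrase: PP.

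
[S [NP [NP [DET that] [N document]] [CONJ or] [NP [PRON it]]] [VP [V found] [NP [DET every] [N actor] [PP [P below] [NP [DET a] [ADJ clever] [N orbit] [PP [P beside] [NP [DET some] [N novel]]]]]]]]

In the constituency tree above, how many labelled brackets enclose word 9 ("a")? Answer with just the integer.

Path from the root down to the word: S → VP → NP → PP → NP → DET. That is 6 enclosing brackets.

6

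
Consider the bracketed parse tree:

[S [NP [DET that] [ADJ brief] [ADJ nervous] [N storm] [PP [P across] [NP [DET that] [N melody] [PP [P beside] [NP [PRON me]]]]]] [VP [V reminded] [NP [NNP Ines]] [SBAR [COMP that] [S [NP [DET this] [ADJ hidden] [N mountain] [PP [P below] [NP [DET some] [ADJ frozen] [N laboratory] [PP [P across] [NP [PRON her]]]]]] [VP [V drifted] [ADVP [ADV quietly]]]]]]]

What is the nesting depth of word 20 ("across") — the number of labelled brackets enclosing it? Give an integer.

Path from the root down to the word: S → VP → SBAR → S → NP → PP → NP → PP → P. That is 9 enclosing brackets.

9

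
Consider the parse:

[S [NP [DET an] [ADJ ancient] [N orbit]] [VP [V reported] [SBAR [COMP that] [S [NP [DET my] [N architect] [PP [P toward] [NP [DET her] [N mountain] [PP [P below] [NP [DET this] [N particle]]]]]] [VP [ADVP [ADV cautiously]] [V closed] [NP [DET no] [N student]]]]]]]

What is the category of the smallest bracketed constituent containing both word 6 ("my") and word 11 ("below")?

Word 6 lies under S → VP → SBAR → S → NP → DET; word 11 lies under S → VP → SBAR → S → NP → PP → NP → PP → P. The lowest shared node is the NP.

NP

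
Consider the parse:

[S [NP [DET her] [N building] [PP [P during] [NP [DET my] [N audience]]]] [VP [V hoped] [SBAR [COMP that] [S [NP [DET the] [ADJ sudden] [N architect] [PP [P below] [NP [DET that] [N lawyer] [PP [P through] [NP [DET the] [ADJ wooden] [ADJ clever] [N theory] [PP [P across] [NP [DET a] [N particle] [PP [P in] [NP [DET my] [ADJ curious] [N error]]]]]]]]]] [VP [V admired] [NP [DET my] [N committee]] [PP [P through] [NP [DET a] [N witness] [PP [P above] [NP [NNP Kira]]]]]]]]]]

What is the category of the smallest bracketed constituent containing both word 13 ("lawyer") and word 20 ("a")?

NP

The smallest bracket enclosing both words is [NP that lawyer through the wooden clever theory across a particle in my curious error], so the label is NP.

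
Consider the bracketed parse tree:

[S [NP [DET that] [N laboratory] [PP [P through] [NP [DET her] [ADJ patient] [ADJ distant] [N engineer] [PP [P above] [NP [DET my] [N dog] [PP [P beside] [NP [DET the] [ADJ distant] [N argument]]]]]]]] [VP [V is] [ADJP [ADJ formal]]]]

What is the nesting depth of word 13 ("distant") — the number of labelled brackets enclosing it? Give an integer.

9

Path from the root down to the word: S → NP → PP → NP → PP → NP → PP → NP → ADJ. That is 9 enclosing brackets.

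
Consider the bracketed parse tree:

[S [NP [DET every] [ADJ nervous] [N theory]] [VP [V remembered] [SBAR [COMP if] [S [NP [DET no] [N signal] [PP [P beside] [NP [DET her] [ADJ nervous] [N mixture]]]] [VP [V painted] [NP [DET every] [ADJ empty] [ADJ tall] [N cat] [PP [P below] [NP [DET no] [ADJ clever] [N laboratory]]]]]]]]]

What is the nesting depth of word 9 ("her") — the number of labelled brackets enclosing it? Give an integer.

Counting open brackets not yet closed at "her": [S [VP [SBAR [S [NP [PP [NP [DET = 8.

8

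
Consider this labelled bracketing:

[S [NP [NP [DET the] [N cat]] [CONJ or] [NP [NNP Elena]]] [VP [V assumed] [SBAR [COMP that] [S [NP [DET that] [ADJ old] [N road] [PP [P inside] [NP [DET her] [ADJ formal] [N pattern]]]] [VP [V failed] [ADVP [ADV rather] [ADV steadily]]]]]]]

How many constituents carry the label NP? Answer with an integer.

Listing each NP by its span: [NP the cat or Elena]; [NP the cat]; [NP Elena]; [NP that old road inside her formal pattern]; [NP her formal pattern] — that makes 5.

5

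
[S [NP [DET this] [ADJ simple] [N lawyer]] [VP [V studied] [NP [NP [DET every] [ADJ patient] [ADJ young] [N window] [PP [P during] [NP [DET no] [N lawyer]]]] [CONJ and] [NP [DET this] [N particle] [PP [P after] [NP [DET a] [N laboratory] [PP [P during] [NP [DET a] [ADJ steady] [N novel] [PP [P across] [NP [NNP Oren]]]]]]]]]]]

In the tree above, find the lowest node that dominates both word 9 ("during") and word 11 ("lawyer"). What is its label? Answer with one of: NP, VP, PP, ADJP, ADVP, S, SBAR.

The smallest bracket enclosing both words is [PP during no lawyer], so the label is PP.

PP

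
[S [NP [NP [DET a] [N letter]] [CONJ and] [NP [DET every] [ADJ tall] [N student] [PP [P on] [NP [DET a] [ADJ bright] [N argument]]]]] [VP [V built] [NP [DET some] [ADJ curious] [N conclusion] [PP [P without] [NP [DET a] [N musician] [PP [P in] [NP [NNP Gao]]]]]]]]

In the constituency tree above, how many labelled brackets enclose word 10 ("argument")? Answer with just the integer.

Path from the root down to the word: S → NP → NP → PP → NP → N. That is 6 enclosing brackets.

6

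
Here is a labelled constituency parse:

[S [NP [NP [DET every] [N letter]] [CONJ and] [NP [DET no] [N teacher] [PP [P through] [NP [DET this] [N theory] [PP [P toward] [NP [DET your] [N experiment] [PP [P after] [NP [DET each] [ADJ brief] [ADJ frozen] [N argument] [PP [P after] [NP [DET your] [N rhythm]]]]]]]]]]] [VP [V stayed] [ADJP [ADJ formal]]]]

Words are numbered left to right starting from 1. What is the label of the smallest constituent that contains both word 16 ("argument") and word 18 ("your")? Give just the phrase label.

Word 16 lies under S → NP → NP → PP → NP → PP → NP → PP → NP → N; word 18 lies under S → NP → NP → PP → NP → PP → NP → PP → NP → PP → NP → DET. The lowest shared node is the NP.

NP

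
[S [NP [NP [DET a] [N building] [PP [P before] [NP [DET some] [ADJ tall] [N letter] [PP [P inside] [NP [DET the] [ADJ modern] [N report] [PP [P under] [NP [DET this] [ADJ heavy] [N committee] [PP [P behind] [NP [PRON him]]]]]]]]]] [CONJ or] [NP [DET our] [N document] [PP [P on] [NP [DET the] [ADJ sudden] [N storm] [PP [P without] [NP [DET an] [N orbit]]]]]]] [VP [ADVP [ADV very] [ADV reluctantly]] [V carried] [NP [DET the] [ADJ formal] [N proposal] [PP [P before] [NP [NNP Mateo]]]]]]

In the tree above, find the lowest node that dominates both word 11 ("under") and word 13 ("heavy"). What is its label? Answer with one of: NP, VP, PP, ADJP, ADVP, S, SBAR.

PP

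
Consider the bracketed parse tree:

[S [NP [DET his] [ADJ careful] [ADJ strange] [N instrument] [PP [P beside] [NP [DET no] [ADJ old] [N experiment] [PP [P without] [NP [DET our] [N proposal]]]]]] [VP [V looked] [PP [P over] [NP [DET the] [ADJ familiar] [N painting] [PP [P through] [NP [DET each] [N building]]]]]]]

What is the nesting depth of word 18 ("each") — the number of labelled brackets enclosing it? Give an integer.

7

Path from the root down to the word: S → VP → PP → NP → PP → NP → DET. That is 7 enclosing brackets.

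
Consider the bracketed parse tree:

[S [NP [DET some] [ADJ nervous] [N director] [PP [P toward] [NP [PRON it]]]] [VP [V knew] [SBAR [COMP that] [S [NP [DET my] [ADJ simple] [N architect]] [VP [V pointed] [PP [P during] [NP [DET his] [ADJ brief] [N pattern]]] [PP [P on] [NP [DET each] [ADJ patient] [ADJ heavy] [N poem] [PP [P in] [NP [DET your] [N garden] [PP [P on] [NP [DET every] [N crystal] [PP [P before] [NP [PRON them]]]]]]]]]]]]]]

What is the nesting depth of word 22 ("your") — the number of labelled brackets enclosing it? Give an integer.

10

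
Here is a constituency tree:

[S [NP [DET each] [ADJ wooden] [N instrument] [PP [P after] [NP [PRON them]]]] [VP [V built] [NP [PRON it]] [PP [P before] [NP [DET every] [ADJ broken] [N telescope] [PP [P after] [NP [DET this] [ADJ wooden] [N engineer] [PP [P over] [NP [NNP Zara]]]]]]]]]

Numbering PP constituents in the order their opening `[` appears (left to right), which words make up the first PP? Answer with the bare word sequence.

after them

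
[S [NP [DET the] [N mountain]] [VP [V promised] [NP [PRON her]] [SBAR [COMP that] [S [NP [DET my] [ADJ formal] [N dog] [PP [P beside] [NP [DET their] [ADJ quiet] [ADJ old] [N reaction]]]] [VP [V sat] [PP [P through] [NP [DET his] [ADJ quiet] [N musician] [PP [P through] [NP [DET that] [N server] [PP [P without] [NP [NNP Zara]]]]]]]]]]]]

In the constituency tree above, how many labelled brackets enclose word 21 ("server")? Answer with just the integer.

10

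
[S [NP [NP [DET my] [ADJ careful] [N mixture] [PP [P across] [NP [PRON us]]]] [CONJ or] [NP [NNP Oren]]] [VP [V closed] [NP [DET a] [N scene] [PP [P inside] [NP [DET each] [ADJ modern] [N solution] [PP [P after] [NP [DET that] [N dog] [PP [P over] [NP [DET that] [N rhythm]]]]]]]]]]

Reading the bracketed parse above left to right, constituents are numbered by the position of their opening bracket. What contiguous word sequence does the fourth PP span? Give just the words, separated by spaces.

Opening `[PP` markers occur at word positions 4, 11, 15, 18; the fourth of these opens the constituent [PP over that rhythm].

over that rhythm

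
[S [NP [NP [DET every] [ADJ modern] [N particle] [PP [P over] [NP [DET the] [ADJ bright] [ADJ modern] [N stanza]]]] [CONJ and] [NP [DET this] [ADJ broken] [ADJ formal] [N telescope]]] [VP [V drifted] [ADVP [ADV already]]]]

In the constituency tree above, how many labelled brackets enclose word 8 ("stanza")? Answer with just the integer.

6

Counting open brackets not yet closed at "stanza": [S [NP [NP [PP [NP [N = 6.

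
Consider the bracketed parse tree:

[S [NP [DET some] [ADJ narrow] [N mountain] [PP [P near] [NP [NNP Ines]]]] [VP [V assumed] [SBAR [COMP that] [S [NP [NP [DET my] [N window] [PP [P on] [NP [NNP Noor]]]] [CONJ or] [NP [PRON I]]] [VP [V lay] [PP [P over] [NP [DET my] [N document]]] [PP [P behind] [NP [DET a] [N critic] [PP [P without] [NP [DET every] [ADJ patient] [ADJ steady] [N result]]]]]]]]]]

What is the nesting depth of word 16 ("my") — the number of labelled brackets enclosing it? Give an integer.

8

The word sits inside DET, which is inside NP, inside PP, inside VP, inside S, inside SBAR, inside VP, inside S — 8 brackets in all.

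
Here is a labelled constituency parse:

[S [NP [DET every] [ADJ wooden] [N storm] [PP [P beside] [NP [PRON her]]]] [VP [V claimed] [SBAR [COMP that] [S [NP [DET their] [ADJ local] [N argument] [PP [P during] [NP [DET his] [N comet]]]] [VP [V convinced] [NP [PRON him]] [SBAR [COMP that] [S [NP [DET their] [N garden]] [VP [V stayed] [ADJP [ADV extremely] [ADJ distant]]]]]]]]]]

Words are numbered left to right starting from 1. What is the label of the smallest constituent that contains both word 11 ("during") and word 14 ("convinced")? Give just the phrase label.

The smallest bracket enclosing both words is [S their local argument during his comet convinced him that their garden stayed extremely distant], so the label is S.

S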